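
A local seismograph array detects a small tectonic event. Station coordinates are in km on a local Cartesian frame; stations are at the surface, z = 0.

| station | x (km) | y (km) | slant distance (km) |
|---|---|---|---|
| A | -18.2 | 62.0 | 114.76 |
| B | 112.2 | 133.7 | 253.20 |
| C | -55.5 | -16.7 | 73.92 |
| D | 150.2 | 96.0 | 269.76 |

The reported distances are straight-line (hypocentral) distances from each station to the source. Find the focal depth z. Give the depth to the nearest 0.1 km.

Each station gives a sphere (x−x_i)² + (y−y_i)² + z² = d_i² (stations at z=0).
Subtracting the A sphere from B and C: z² cancels, leaving linear equations in x and y:
260.8 x + 143.4 y = -24651.09
-74.6 x − 157.4 y = 6889.59
Solving: x ≈ -95.285, y ≈ 1.389 km (keep extra digits for the depth step; rounded: -95.3, 1.4).
Then from the A sphere: z² = 114.76² − (x + 18.2)² − (y − 62.0)² with x = -95.285, y = 1.389, so z ≈ 59.616 ≈ 59.6 km.

depth ≈ 59.6 km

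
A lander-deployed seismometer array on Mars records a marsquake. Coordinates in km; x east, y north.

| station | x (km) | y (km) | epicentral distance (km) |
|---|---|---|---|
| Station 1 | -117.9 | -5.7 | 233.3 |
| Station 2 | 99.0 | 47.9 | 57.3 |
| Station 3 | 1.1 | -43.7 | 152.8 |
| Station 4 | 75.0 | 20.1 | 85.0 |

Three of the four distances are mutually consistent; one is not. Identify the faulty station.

Station 3

Solve using three stations at a time. Using Station 1, Station 2, Station 4 (subtract circle equations pairwise → linear system) gives (x, y) ≈ (87.9, 104.1).
Distances from that point to each station vs reported:
  Station 1: calculated 233.3 vs reported 233.3 → residual 0.0 km
  Station 2: calculated 57.3 vs reported 57.3 → residual 0.0 km
  Station 3: calculated 171.4 vs reported 152.8 → residual 18.6 km
  Station 4: calculated 85.0 vs reported 85.0 → residual 0.0 km
Station 1, Station 2, Station 4 are mutually consistent (residuals ≈ 0); Station 3 is off by 18.6 km.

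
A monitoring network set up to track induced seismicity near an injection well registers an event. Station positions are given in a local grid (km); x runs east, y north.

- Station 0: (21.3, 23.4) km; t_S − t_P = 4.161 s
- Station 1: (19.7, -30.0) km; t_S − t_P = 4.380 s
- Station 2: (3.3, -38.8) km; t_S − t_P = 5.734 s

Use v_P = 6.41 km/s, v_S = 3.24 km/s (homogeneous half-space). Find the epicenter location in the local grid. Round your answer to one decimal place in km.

12.2 km east, -2.3 km north

Distance from S−P lag: d = Δt · v_P v_S / (v_P − v_S) = Δt · (6.41·3.24)/(6.41−3.24) ≈ 6.5515·Δt.
So d_Station 0 = 27.26, d_Station 1 = 28.70, d_Station 2 = 37.57 km.
Circle about each station: (x − 21.3)² + (y − 23.4)² = 27.26²; (x − 19.7)² + (y + 30.0)² = 28.70²; (x − 3.3)² + (y + 38.8)² = 37.57².
Subtracting the Station 0 equation from the Station 1 and Station 2 equations removes the quadratic terms:
-3.2 x − 106.8 y = 206.26
-36.0 x − 124.4 y = -153.32
Solving the 2×2 system: x ≈ 12.2, y ≈ -2.3 km.
Check against Station 0 (with the unrounded x, y): √((x − 21.3)²+(y − 23.4)²) = 27.26 ≈ 27.26 km. ✓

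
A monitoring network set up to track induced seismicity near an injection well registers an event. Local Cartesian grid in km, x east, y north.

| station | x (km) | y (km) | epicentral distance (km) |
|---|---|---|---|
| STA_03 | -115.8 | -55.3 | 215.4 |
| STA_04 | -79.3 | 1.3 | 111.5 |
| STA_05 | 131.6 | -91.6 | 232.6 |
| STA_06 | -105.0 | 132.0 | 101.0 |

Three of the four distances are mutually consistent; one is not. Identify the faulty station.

Solve using three stations at a time. Using STA_04, STA_05, STA_06 (subtract circle equations pairwise → linear system) gives (x, y) ≈ (-12.8, 90.8).
Distances from that point to each station vs reported:
  STA_03: calculated 178.8 vs reported 215.4 → residual 36.6 km
  STA_04: calculated 111.5 vs reported 111.5 → residual 0.0 km
  STA_05: calculated 232.6 vs reported 232.6 → residual 0.0 km
  STA_06: calculated 101.0 vs reported 101.0 → residual 0.0 km
STA_04, STA_05, STA_06 are mutually consistent (residuals ≈ 0); STA_03 is off by 36.6 km.

STA_03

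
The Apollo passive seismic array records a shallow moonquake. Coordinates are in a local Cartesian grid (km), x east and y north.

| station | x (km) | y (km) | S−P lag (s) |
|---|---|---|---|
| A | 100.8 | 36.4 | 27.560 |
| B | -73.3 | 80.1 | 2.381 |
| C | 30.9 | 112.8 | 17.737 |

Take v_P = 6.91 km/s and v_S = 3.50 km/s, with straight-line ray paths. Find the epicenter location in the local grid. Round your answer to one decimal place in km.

(-90.1, 78.4)

Distance from S−P lag: d = Δt · v_P v_S / (v_P − v_S) = Δt · (6.91·3.50)/(6.91−3.50) ≈ 7.0924·Δt.
So d_A = 195.47, d_B = 16.89, d_C = 125.80 km.
Circle about each station: (x − 100.8)² + (y − 36.4)² = 195.47²; (x + 73.3)² + (y − 80.1)² = 16.89²; (x − 30.9)² + (y − 112.8)² = 125.80².
Subtracting the A equation from the B and C equations removes the quadratic terms:
-348.2 x + 87.4 y = 38226.55
-139.8 x + 152.8 y = 24575.93
Solving the 2×2 system: x ≈ -90.1, y ≈ 78.4 km.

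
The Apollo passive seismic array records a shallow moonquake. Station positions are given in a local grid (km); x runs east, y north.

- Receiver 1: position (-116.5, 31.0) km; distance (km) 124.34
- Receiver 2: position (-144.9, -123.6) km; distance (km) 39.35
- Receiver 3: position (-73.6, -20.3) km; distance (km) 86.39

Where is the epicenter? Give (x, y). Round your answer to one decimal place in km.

-119.8 km east, -93.3 km north

Circle about each station: (x + 116.5)² + (y − 31.0)² = 124.34²; (x + 144.9)² + (y + 123.6)² = 39.35²; (x + 73.6)² + (y + 20.3)² = 86.39².
Subtracting the Receiver 1 equation from the Receiver 2 and Receiver 3 equations removes the quadratic terms:
-56.8 x − 309.2 y = 35651.73
85.8 x − 102.6 y = -707.00
Solving the 2×2 system: x ≈ -119.8, y ≈ -93.3 km.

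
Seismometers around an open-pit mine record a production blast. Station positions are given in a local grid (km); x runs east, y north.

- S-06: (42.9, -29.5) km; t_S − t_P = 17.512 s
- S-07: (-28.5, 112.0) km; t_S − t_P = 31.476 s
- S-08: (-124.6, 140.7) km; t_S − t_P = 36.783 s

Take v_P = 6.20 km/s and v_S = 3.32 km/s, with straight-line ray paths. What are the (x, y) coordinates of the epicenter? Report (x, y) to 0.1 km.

(-51.4, -111.8)

Distance from S−P lag: d = Δt · v_P v_S / (v_P − v_S) = Δt · (6.20·3.32)/(6.20−3.32) ≈ 7.1472·Δt.
So d_S-06 = 125.16, d_S-07 = 224.97, d_S-08 = 262.90 km.
Circle about each station: (x − 42.9)² + (y + 29.5)² = 125.16²; (x + 28.5)² + (y − 112.0)² = 224.97²; (x + 124.6)² + (y − 140.7)² = 262.90².
Subtracting pairs of circle equations eliminates x²+y² and gives linear equations (the radical axes):
-142.8 x + 283.0 y = -24300.89
-335.0 x + 340.4 y = -20840.39
Solving the 2×2 system: x ≈ -51.4, y ≈ -111.8 km.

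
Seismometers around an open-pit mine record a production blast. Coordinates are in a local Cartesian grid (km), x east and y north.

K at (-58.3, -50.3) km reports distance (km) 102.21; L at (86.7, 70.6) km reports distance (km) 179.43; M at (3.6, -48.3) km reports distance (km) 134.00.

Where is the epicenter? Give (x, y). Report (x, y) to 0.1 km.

Circle about each station: (x + 58.3)² + (y + 50.3)² = 102.21²; (x − 86.7)² + (y − 70.6)² = 179.43²; (x − 3.6)² + (y + 48.3)² = 134.00².
Subtracting the K equation from the L and M equations removes the quadratic terms:
290.0 x + 241.8 y = -15175.97
123.8 x + 4.0 y = -11092.25
Solving the 2×2 system: x ≈ -91.1, y ≈ 46.5 km.
Check against K (with the unrounded x, y): √((x + 58.3)²+(y + 50.3)²) = 102.20 ≈ 102.21 km. ✓

(-91.1, 46.5)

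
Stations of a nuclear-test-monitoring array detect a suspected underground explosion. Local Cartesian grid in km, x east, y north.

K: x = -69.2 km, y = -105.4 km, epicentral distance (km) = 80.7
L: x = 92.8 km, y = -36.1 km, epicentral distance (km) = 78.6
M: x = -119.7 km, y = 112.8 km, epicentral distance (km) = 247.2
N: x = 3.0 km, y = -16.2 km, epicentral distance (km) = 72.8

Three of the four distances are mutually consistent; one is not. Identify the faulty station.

Solve using three stations at a time. Using L, M, N (subtract circle equations pairwise → linear system) gives (x, y) ≈ (30.2, -83.7).
Distances from that point to each station vs reported:
  K: calculated 101.8 vs reported 80.7 → residual 21.1 km
  L: calculated 78.6 vs reported 78.6 → residual 0.0 km
  M: calculated 247.2 vs reported 247.2 → residual 0.0 km
  N: calculated 72.8 vs reported 72.8 → residual 0.0 km
L, M, N are mutually consistent (residuals ≈ 0); K is off by 21.1 km.

K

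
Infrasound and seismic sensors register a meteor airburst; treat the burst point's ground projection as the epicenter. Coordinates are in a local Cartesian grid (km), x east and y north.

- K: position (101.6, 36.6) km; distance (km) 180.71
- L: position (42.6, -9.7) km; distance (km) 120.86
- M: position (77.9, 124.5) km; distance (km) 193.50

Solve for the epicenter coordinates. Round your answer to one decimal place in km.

x ≈ -76.9 km, y ≈ 8.4 km

Circle about each station: (x − 101.6)² + (y − 36.6)² = 180.71²; (x − 42.6)² + (y + 9.7)² = 120.86²; (x − 77.9)² + (y − 124.5)² = 193.50².
Subtracting the K equation from the L and M equations removes the quadratic terms:
-118.0 x − 92.6 y = 8295.69
-47.4 x + 175.8 y = 5120.39
Solving the 2×2 system: x ≈ -76.9, y ≈ 8.4 km.
Check against K (with the unrounded x, y): √((x − 101.6)²+(y − 36.6)²) = 180.71 ≈ 180.71 km. ✓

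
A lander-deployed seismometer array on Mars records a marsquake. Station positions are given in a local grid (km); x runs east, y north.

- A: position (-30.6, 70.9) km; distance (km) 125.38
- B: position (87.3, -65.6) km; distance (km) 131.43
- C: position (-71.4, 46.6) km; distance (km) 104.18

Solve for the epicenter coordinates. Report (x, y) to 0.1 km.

x ≈ -43.6 km, y ≈ -53.8 km

Circle about each station: (x + 30.6)² + (y − 70.9)² = 125.38²; (x − 87.3)² + (y + 65.6)² = 131.43²; (x + 71.4)² + (y − 46.6)² = 104.18².
Subtracting pairs of circle equations eliminates x²+y² and gives linear equations (the radical axes):
235.8 x − 273.0 y = 4407.78
-81.6 x − 48.6 y = 6173.02
Solving the 2×2 system: x ≈ -43.6, y ≈ -53.8 km.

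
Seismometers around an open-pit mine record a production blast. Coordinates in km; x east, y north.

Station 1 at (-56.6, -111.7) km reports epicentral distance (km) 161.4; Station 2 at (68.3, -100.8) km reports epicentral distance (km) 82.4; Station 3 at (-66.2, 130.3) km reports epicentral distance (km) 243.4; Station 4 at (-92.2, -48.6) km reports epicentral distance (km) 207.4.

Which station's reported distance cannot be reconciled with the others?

Solve using three stations at a time. Using Station 2, Station 3, Station 4 (subtract circle equations pairwise → linear system) gives (x, y) ≈ (114.6, -32.7).
Distances from that point to each station vs reported:
  Station 1: calculated 188.5 vs reported 161.4 → residual 27.1 km
  Station 2: calculated 82.4 vs reported 82.4 → residual 0.0 km
  Station 3: calculated 243.4 vs reported 243.4 → residual 0.0 km
  Station 4: calculated 207.4 vs reported 207.4 → residual 0.0 km
Station 2, Station 3, Station 4 are mutually consistent (residuals ≈ 0); Station 1 is off by 27.1 km.

Station 1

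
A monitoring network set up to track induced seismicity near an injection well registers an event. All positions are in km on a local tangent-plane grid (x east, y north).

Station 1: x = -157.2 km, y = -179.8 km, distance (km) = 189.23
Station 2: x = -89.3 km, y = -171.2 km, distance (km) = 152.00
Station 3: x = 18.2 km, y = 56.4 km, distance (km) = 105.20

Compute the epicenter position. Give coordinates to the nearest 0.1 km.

Circle about each station: (x + 157.2)² + (y + 179.8)² = 189.23²; (x + 89.3)² + (y + 171.2)² = 152.00²; (x − 18.2)² + (y − 56.4)² = 105.20².
Subtracting the Station 1 equation from the Station 2 and Station 3 equations removes the quadratic terms:
135.8 x + 17.2 y = -7051.96
350.8 x + 472.4 y = -28786.73
Solving the 2×2 system: x ≈ -48.8, y ≈ -24.7 km.

-48.8 km east, -24.7 km north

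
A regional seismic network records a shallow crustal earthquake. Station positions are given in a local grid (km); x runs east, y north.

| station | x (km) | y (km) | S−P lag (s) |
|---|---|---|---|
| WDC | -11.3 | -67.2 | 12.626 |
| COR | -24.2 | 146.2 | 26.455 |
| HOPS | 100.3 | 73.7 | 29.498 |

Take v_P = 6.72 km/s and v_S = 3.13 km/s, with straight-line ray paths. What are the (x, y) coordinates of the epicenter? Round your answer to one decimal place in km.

Distance from S−P lag: d = Δt · v_P v_S / (v_P − v_S) = Δt · (6.72·3.13)/(6.72−3.13) ≈ 5.8589·Δt.
So d_WDC = 73.97, d_COR = 155.00, d_HOPS = 172.83 km.
Circle about each station: (x + 11.3)² + (y + 67.2)² = 73.97²; (x + 24.2)² + (y − 146.2)² = 155.00²; (x − 100.3)² + (y − 73.7)² = 172.83².
Subtracting pairs of circle equations eliminates x²+y² and gives linear equations (the radical axes):
-25.8 x + 426.8 y = -1236.89
223.2 x + 281.8 y = -13550.40
Solving the 2×2 system: x ≈ -53.0, y ≈ -6.1 km.

x ≈ -53.0 km, y ≈ -6.1 km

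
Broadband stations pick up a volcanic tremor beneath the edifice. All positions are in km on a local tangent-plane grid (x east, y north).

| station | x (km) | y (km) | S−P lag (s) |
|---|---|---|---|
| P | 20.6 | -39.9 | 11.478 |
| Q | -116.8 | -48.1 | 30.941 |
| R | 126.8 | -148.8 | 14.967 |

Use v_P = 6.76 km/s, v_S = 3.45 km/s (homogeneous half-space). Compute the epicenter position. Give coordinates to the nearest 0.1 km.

Distance from S−P lag: d = Δt · v_P v_S / (v_P − v_S) = Δt · (6.76·3.45)/(6.76−3.45) ≈ 7.0459·Δt.
So d_P = 80.87, d_Q = 218.01, d_R = 105.46 km.
Circle about each station: (x − 20.6)² + (y + 39.9)² = 80.87²; (x + 116.8)² + (y + 48.1)² = 218.01²; (x − 126.8)² + (y + 148.8)² = 105.46².
Subtracting the P equation from the Q and R equations removes the quadratic terms:
-274.8 x − 16.4 y = -27048.92
212.4 x − 217.8 y = 31621.46
Solving the 2×2 system: x ≈ 101.2, y ≈ -46.5 km.

(101.2, -46.5)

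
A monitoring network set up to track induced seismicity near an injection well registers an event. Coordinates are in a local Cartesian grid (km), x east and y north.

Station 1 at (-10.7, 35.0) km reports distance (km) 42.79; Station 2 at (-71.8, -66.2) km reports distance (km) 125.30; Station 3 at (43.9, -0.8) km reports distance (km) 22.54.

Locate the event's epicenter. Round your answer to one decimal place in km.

Circle about each station: (x + 10.7)² + (y − 35.0)² = 42.79²; (x + 71.8)² + (y + 66.2)² = 125.30²; (x − 43.9)² + (y + 0.8)² = 22.54².
Subtracting the Station 1 equation from the Station 2 and Station 3 equations removes the quadratic terms:
-122.2 x − 202.4 y = -5670.92
109.2 x − 71.6 y = 1911.29
Solving the 2×2 system: x ≈ 25.7, y ≈ 12.5 km.

x ≈ 25.7 km, y ≈ 12.5 km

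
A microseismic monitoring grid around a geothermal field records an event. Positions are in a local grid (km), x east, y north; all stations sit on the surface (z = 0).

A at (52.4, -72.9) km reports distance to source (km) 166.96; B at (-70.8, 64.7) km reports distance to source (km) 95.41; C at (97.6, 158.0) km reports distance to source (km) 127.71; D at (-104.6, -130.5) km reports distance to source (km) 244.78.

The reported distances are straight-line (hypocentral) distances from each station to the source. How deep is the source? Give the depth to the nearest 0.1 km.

Each station gives a sphere (x−x_i)² + (y−y_i)² + z² = d_i² (stations at z=0).
Subtracting the A sphere from B and C: z² cancels, leaving linear equations in x and y:
-246.4 x + 275.2 y = 19911.13
90.4 x + 461.8 y = 37995.39
Solving: x ≈ 9.096, y ≈ 80.496 km (keep extra digits for the depth step; rounded: 9.1, 80.5).
Then from the A sphere: z² = 166.96² − (x − 52.4)² − (y + 72.9)² with x = 9.096, y = 80.496, so z ≈ 49.700 ≈ 49.7 km.

depth ≈ 49.7 km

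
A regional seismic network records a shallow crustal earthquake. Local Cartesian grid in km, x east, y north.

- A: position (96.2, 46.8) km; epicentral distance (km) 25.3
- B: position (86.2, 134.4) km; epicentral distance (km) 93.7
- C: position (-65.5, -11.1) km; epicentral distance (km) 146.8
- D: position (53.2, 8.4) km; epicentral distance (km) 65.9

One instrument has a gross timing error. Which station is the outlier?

Solve using three stations at a time. Using A, B, C (subtract circle equations pairwise → linear system) gives (x, y) ≈ (71.4, 41.9).
Distances from that point to each station vs reported:
  A: calculated 25.3 vs reported 25.3 → residual 0.0 km
  B: calculated 93.7 vs reported 93.7 → residual 0.0 km
  C: calculated 146.8 vs reported 146.8 → residual 0.0 km
  D: calculated 38.1 vs reported 65.9 → residual 27.8 km
A, B, C are mutually consistent (residuals ≈ 0); D is off by 27.8 km.

D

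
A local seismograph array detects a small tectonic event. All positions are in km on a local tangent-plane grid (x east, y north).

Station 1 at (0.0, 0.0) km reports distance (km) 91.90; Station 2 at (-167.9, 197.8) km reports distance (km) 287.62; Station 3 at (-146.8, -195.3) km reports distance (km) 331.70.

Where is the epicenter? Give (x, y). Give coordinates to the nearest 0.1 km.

x ≈ 78.0 km, y ≈ 48.6 km

Circle about each station: x² + y² = 91.90²; (x + 167.9)² + (y − 197.8)² = 287.62²; (x + 146.8)² + (y + 195.3)² = 331.70².
Subtracting the Station 1 equation from the Station 2 and Station 3 equations removes the quadratic terms:
-335.8 x + 395.6 y = -6964.40
-293.6 x − 390.6 y = -41886.95
Solving the 2×2 system: x ≈ 78.0, y ≈ 48.6 km.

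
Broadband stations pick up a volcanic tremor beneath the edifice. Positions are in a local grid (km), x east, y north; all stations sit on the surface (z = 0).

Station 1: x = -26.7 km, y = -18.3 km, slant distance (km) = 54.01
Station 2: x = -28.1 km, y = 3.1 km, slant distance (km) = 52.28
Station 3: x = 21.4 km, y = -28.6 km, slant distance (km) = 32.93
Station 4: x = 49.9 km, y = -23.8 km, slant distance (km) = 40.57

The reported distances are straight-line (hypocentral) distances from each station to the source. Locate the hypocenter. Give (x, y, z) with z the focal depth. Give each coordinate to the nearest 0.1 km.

Each station gives a sphere (x−x_i)² + (y−y_i)² + z² = d_i² (stations at z=0).
Subtracting the Station 1 sphere from Station 2 and Station 3: z² cancels, leaving linear equations in x and y:
-2.8 x + 42.8 y = -64.68
96.2 x − 20.6 y = 2060.84
Solving: x ≈ 21.399, y ≈ -0.111 km (keep extra digits for the depth step; rounded: 21.4, -0.1).
Then from the Station 1 sphere: z² = 54.01² − (x + 26.7)² − (y + 18.3)² with x = 21.399, y = -0.111, so z ≈ 16.514 ≈ 16.5 km.

(21.4, -0.1, 16.5)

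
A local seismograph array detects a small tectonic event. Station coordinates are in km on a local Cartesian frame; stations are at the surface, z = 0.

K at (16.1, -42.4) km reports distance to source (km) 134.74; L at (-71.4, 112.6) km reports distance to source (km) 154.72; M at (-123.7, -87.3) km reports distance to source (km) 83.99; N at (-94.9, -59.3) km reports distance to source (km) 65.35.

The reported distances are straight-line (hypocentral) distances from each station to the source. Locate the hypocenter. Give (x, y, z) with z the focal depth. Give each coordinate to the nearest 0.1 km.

Each station gives a sphere (x−x_i)² + (y−y_i)² + z² = d_i² (stations at z=0).
Subtracting the K sphere from L and M: z² cancels, leaving linear equations in x and y:
-175.0 x + 310.0 y = 9936.34
-279.6 x − 89.8 y = 31966.56
Solving: x ≈ -105.497, y ≈ -27.502 km (keep extra digits for the depth step; rounded: -105.5, -27.5).
Then from the K sphere: z² = 134.74² − (x − 16.1)² − (y + 42.4)² with x = -105.497, y = -27.502, so z ≈ 56.099 ≈ 56.1 km.

(-105.5, -27.5, 56.1)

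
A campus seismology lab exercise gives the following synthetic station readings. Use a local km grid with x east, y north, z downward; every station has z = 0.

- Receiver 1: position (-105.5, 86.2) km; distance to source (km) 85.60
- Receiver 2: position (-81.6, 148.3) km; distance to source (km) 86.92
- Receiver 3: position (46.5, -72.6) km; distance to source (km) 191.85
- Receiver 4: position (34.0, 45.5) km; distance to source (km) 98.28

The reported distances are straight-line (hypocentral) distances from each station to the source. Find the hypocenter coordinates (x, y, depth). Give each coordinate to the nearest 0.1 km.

Each station gives a sphere (x−x_i)² + (y−y_i)² + z² = d_i² (stations at z=0).
Subtracting the Receiver 1 sphere from Receiver 2 and Receiver 3: z² cancels, leaving linear equations in x and y:
47.8 x + 124.2 y = 9863.03
304.0 x − 317.6 y = -40606.74
Solving: x ≈ -36.096, y ≈ 93.305 km (keep extra digits for the depth step; rounded: -36.1, 93.3).
Then from the Receiver 1 sphere: z² = 85.60² − (x + 105.5)² − (y − 86.2)² with x = -36.096, y = 93.305, so z ≈ 49.598 ≈ 49.6 km.

(-36.1, 93.3, 49.6)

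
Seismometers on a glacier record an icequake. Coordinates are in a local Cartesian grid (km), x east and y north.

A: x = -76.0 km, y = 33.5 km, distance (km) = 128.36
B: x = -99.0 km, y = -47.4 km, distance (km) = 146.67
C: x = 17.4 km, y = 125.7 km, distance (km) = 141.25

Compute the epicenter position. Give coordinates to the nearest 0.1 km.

Circle about each station: (x + 76.0)² + (y − 33.5)² = 128.36²; (x + 99.0)² + (y + 47.4)² = 146.67²; (x − 17.4)² + (y − 125.7)² = 141.25².
Subtracting the A equation from the B and C equations removes the quadratic terms:
-46.0 x − 161.8 y = 113.71
186.8 x + 184.4 y = 5729.73
Solving the 2×2 system: x ≈ 43.6, y ≈ -13.1 km.
Check against A (with the unrounded x, y): √((x + 76.0)²+(y − 33.5)²) = 128.36 ≈ 128.36 km. ✓

(43.6, -13.1)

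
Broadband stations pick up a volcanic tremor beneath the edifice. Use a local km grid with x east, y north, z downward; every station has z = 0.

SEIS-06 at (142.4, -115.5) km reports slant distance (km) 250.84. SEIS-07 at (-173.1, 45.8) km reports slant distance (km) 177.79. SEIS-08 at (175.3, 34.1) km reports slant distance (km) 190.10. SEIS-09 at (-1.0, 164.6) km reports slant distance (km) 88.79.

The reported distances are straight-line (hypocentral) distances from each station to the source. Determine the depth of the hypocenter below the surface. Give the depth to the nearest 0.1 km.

Each station gives a sphere (x−x_i)² + (y−y_i)² + z² = d_i² (stations at z=0).
Subtracting the SEIS-06 sphere from SEIS-07 and SEIS-08: z² cancels, leaving linear equations in x and y:
-631.0 x + 322.6 y = 29754.66
65.8 x + 299.2 y = 25057.59
Solving: x ≈ -3.900, y ≈ 84.606 km (keep extra digits for the depth step; rounded: -3.9, 84.6).
Then from the SEIS-06 sphere: z² = 250.84² − (x − 142.4)² − (y + 115.5)² with x = -3.900, y = 84.606, so z ≈ 38.401 ≈ 38.4 km.

depth ≈ 38.4 km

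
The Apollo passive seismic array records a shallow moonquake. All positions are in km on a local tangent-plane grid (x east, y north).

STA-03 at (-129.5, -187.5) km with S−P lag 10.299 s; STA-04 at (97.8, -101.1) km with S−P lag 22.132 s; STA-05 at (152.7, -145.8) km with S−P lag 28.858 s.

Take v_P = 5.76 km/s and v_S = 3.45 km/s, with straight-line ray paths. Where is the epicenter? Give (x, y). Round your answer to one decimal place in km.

Distance from S−P lag: d = Δt · v_P v_S / (v_P − v_S) = Δt · (5.76·3.45)/(5.76−3.45) ≈ 8.6026·Δt.
So d_STA-03 = 88.60, d_STA-04 = 190.39, d_STA-05 = 248.25 km.
Circle about each station: (x + 129.5)² + (y + 187.5)² = 88.60²; (x − 97.8)² + (y + 101.1)² = 190.39²; (x − 152.7)² + (y + 145.8)² = 248.25².
Subtracting pairs of circle equations eliminates x²+y² and gives linear equations (the radical axes):
454.6 x + 172.8 y = -60538.84
564.4 x + 83.4 y = -61129.67
Solving the 2×2 system: x ≈ -92.5, y ≈ -107.0 km.
Check against STA-03 (with the unrounded x, y): √((x + 129.5)²+(y + 187.5)²) = 88.60 ≈ 88.60 km. ✓

(-92.5, -107.0)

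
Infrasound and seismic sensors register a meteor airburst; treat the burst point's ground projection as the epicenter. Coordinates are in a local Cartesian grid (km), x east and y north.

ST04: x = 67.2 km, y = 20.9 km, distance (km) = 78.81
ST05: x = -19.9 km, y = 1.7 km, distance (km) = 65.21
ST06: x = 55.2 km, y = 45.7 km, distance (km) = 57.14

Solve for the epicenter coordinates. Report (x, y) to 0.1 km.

Circle about each station: (x − 67.2)² + (y − 20.9)² = 78.81²; (x + 19.9)² + (y − 1.7)² = 65.21²; (x − 55.2)² + (y − 45.7)² = 57.14².
Subtracting the ST04 equation from the ST05 and ST06 equations removes the quadratic terms:
-174.2 x − 38.4 y = -2595.08
-24.0 x + 49.6 y = 3128.92
Solving the 2×2 system: x ≈ 0.9, y ≈ 63.5 km.
Check against ST04 (with the unrounded x, y): √((x − 67.2)²+(y − 20.9)²) = 78.82 ≈ 78.81 km. ✓

(0.9, 63.5)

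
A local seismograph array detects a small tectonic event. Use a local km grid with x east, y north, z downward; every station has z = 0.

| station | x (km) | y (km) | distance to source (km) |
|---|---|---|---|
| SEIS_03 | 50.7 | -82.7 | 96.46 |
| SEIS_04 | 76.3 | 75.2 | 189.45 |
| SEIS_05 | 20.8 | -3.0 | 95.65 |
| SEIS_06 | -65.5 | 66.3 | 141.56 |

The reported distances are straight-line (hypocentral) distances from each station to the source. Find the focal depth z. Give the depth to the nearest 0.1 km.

z ≈ 25.4 km

Each station gives a sphere (x−x_i)² + (y−y_i)² + z² = d_i² (stations at z=0).
Subtracting the SEIS_03 sphere from SEIS_04 and SEIS_05: z² cancels, leaving linear equations in x and y:
51.2 x + 315.8 y = -24519.82
-59.8 x + 159.4 y = -8812.53
Solving: x ≈ -41.613, y ≈ -70.897 km (keep extra digits for the depth step; rounded: -41.6, -70.9).
Then from the SEIS_03 sphere: z² = 96.46² − (x − 50.7)² − (y + 82.7)² with x = -41.613, y = -70.897, so z ≈ 25.368 ≈ 25.4 km.
Check against SEIS_06 (with the unrounded solution): distance 141.55 ≈ 141.56 km. ✓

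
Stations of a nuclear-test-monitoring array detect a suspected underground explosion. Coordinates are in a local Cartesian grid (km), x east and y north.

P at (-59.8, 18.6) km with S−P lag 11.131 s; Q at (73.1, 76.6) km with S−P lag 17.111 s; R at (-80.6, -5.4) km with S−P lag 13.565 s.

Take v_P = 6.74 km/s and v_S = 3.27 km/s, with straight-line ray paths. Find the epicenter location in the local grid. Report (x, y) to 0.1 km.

Distance from S−P lag: d = Δt · v_P v_S / (v_P − v_S) = Δt · (6.74·3.27)/(6.74−3.27) ≈ 6.3515·Δt.
So d_P = 70.70, d_Q = 108.68, d_R = 86.16 km.
Circle about each station: (x + 59.8)² + (y − 18.6)² = 70.70²; (x − 73.1)² + (y − 76.6)² = 108.68²; (x + 80.6)² + (y + 5.4)² = 86.16².
Subtracting pairs of circle equations eliminates x²+y² and gives linear equations (the radical axes):
265.8 x + 116.0 y = 476.32
-41.6 x − 48.0 y = 178.46
Solving the 2×2 system: x ≈ 5.5, y ≈ -8.5 km.

x ≈ 5.5 km, y ≈ -8.5 km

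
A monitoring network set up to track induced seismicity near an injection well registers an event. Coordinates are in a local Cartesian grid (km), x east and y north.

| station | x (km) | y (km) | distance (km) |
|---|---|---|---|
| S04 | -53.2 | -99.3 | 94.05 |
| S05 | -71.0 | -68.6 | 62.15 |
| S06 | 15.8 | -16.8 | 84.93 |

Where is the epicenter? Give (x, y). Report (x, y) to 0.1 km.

Circle about each station: (x + 53.2)² + (y + 99.3)² = 94.05²; (x + 71.0)² + (y + 68.6)² = 62.15²; (x − 15.8)² + (y + 16.8)² = 84.93².
Subtracting pairs of circle equations eliminates x²+y² and gives linear equations (the radical axes):
-35.6 x + 61.4 y = 2039.01
138.0 x + 165.0 y = -10526.55
Solving the 2×2 system: x ≈ -68.5, y ≈ -6.5 km.
Check against S04 (with the unrounded x, y): √((x + 53.2)²+(y + 99.3)²) = 94.05 ≈ 94.05 km. ✓

(-68.5, -6.5)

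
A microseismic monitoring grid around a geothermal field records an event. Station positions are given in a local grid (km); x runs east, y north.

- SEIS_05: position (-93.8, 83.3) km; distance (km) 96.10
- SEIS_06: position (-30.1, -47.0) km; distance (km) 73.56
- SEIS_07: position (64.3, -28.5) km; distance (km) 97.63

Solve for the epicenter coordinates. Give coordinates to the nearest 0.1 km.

x ≈ -17.1 km, y ≈ 25.4 km

Circle about each station: (x + 93.8)² + (y − 83.3)² = 96.10²; (x + 30.1)² + (y + 47.0)² = 73.56²; (x − 64.3)² + (y + 28.5)² = 97.63².
Subtracting the SEIS_05 equation from the SEIS_06 and SEIS_07 equations removes the quadratic terms:
127.4 x − 260.6 y = -8798.18
316.2 x − 223.6 y = -11087.00
Solving the 2×2 system: x ≈ -17.1, y ≈ 25.4 km.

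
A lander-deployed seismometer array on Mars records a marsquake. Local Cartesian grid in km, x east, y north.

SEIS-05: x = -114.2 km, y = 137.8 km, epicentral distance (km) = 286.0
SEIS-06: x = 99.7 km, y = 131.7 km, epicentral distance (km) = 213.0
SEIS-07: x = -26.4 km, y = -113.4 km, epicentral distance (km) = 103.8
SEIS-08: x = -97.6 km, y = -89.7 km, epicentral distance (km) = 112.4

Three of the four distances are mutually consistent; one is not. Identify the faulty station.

Solve using three stations at a time. Using SEIS-05, SEIS-06, SEIS-07 (subtract circle equations pairwise → linear system) gives (x, y) ≈ (71.8, -79.5).
Distances from that point to each station vs reported:
  SEIS-05: calculated 286.0 vs reported 286.0 → residual 0.0 km
  SEIS-06: calculated 213.0 vs reported 213.0 → residual 0.0 km
  SEIS-07: calculated 103.9 vs reported 103.8 → residual 0.1 km
  SEIS-08: calculated 169.7 vs reported 112.4 → residual 57.3 km
SEIS-05, SEIS-06, SEIS-07 are mutually consistent (residuals ≈ 0); SEIS-08 is off by 57.3 km.

SEIS-08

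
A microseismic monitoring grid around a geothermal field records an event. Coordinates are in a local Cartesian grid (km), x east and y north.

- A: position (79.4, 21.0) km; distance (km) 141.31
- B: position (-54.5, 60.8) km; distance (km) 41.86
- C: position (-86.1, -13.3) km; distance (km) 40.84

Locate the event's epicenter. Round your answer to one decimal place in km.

x ≈ -61.9 km, y ≈ 19.6 km

Circle about each station: (x − 79.4)² + (y − 21.0)² = 141.31²; (x + 54.5)² + (y − 60.8)² = 41.86²; (x + 86.1)² + (y + 13.3)² = 40.84².
Subtracting the A equation from the B and C equations removes the quadratic terms:
-267.8 x + 79.6 y = 18137.79
-331.0 x − 68.6 y = 19145.35
Solving the 2×2 system: x ≈ -61.9, y ≈ 19.6 km.
Check against A (with the unrounded x, y): √((x − 79.4)²+(y − 21.0)²) = 141.31 ≈ 141.31 km. ✓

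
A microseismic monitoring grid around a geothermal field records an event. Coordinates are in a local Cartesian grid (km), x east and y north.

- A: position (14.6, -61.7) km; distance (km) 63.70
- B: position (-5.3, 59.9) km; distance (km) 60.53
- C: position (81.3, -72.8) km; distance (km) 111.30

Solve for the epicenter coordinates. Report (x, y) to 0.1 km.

(-3.4, -0.6)

Circle about each station: (x − 14.6)² + (y + 61.7)² = 63.70²; (x + 5.3)² + (y − 59.9)² = 60.53²; (x − 81.3)² + (y + 72.8)² = 111.30².
Subtracting the A equation from the B and C equations removes the quadratic terms:
-39.8 x + 243.2 y = -10.14
133.4 x − 22.2 y = -440.52
Solving the 2×2 system: x ≈ -3.4, y ≈ -0.6 km.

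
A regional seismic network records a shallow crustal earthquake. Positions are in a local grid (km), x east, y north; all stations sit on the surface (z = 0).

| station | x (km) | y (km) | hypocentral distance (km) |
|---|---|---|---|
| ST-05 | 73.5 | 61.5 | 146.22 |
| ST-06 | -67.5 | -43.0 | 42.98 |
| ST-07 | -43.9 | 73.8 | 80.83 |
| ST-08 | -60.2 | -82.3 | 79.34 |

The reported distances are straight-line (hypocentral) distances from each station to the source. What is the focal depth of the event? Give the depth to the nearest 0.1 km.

Each station gives a sphere (x−x_i)² + (y−y_i)² + z² = d_i² (stations at z=0).
Subtracting the ST-05 sphere from ST-06 and ST-07: z² cancels, leaving linear equations in x and y:
-282.0 x − 209.0 y = 16753.76
-234.8 x + 24.6 y = 13035.95
Solving: x ≈ -56.001, y ≈ -4.600 km (keep extra digits for the depth step; rounded: -56.0, -4.6).
Then from the ST-05 sphere: z² = 146.22² − (x − 73.5)² − (y − 61.5)² with x = -56.001, y = -4.600, so z ≈ 15.510 ≈ 15.5 km.

z ≈ 15.5 km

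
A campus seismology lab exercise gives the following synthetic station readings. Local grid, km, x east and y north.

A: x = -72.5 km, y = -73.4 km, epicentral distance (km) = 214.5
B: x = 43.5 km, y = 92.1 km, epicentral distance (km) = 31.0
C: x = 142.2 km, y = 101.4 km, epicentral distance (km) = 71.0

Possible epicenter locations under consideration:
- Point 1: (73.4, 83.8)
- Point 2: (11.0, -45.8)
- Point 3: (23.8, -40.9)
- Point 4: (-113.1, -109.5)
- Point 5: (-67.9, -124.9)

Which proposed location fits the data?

Point 1

For each candidate, compare |candidate − station| to the reported distance:
Point 1: residuals A 0.0, B 0.0, C 0.0 → max 0.0 km
Point 2: residuals A 126.6, B 110.7, C 126.2 → max 126.6 km
Point 3: residuals A 112.9, B 103.5, C 114.1 → max 114.1 km
Point 4: residuals A 160.2, B 224.3, C 260.1 → max 260.1 km
Point 5: residuals A 162.8, B 212.9, C 237.8 → max 237.8 km
Only Point 1 has all residuals ≈ 0.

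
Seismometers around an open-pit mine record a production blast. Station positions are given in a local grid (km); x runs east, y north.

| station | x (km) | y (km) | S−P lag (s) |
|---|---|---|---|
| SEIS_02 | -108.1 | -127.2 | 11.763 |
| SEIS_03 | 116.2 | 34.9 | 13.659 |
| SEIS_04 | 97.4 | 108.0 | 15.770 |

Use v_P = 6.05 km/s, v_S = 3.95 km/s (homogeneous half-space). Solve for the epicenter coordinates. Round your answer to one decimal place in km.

Distance from S−P lag: d = Δt · v_P v_S / (v_P − v_S) = Δt · (6.05·3.95)/(6.05−3.95) ≈ 11.3798·Δt.
So d_SEIS_02 = 133.86, d_SEIS_03 = 155.44, d_SEIS_04 = 179.46 km.
Circle about each station: (x + 108.1)² + (y + 127.2)² = 133.86²; (x − 116.2)² + (y − 34.9)² = 155.44²; (x − 97.4)² + (y − 108.0)² = 179.46².
Subtracting the SEIS_02 equation from the SEIS_03 and SEIS_04 equations removes the quadratic terms:
448.6 x + 324.2 y = -19388.09
411.0 x + 470.4 y = -21002.08
Solving the 2×2 system: x ≈ -29.7, y ≈ -18.7 km.

(-29.7, -18.7)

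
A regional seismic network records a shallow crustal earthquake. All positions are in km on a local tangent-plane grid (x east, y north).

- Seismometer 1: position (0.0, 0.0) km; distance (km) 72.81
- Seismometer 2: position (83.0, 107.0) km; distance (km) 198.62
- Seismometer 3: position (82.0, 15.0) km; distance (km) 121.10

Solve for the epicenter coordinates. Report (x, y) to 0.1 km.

Circle about each station: x² + y² = 72.81²; (x − 83.0)² + (y − 107.0)² = 198.62²; (x − 82.0)² + (y − 15.0)² = 121.10².
Subtracting pairs of circle equations eliminates x²+y² and gives linear equations (the radical axes):
166.0 x + 214.0 y = -15810.61
164.0 x + 30.0 y = -2414.91
Solving the 2×2 system: x ≈ -1.4, y ≈ -72.8 km.

-1.4 km east, -72.8 km north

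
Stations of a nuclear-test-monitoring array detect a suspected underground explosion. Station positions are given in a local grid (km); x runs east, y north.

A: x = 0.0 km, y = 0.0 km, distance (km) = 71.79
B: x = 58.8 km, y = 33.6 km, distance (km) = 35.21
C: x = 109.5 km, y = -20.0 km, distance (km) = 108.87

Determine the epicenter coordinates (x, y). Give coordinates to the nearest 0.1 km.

x ≈ 37.2 km, y ≈ 61.4 km

Circle about each station: x² + y² = 71.79²; (x − 58.8)² + (y − 33.6)² = 35.21²; (x − 109.5)² + (y + 20.0)² = 108.87².
Subtracting the A equation from the B and C equations removes the quadratic terms:
117.6 x + 67.2 y = 8500.46
219.0 x − 40.0 y = 5691.38
Solving the 2×2 system: x ≈ 37.2, y ≈ 61.4 km.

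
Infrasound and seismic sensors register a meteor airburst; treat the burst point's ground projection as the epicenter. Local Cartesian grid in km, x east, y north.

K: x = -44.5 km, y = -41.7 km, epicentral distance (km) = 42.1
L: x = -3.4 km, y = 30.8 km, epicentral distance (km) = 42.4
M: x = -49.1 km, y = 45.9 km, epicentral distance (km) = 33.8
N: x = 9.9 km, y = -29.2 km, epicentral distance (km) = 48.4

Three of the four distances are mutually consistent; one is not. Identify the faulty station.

M

Solve using three stations at a time. Using K, L, N (subtract circle equations pairwise → linear system) gives (x, y) ≈ (-30.2, -2.1).
Distances from that point to each station vs reported:
  K: calculated 42.1 vs reported 42.1 → residual 0.0 km
  L: calculated 42.4 vs reported 42.4 → residual 0.0 km
  M: calculated 51.6 vs reported 33.8 → residual 17.8 km
  N: calculated 48.4 vs reported 48.4 → residual 0.0 km
K, L, N are mutually consistent (residuals ≈ 0); M is off by 17.8 km.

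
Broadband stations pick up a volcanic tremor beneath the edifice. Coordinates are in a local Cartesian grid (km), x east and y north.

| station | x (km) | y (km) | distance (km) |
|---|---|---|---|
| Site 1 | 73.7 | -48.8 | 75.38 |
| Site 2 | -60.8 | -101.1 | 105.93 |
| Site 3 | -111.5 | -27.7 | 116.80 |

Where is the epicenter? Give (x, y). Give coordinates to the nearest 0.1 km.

4.9 km east, -18.0 km north

Circle about each station: (x − 73.7)² + (y + 48.8)² = 75.38²; (x + 60.8)² + (y + 101.1)² = 105.93²; (x + 111.5)² + (y + 27.7)² = 116.80².
Subtracting pairs of circle equations eliminates x²+y² and gives linear equations (the radical axes):
-269.0 x − 104.6 y = 565.70
-370.4 x + 42.2 y = -2573.69
Solving the 2×2 system: x ≈ 4.9, y ≈ -18.0 km.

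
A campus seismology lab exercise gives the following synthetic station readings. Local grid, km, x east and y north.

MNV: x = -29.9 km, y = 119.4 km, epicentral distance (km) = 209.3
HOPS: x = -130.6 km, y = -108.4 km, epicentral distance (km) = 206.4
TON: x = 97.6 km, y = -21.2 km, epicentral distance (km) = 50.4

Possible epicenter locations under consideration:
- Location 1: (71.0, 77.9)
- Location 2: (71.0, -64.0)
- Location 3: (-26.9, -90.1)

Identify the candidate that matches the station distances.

Location 2

For each candidate, compare |candidate − station| to the reported distance:
Location 1: residuals MNV 100.2, HOPS 68.1, TON 52.2 → max 100.2 km
Location 2: residuals MNV 0.0, HOPS 0.0, TON 0.0 → max 0.0 km
Location 3: residuals MNV 0.2, HOPS 101.1, TON 91.9 → max 101.1 km
Only Location 2 has all residuals ≈ 0.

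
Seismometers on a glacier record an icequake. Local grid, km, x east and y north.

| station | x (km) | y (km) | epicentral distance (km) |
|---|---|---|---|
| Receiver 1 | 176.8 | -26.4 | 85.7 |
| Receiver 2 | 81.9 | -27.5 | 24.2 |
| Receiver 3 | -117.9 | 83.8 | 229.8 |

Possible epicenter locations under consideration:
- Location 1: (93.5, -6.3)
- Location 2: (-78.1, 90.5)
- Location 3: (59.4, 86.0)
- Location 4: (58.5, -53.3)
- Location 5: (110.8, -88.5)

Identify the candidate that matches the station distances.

For each candidate, compare |candidate − station| to the reported distance:
Location 1: residuals Receiver 1 0.0, Receiver 2 0.0, Receiver 3 0.0 → max 0.0 km
Location 2: residuals Receiver 1 194.7, Receiver 2 174.6, Receiver 3 189.4 → max 194.7 km
Location 3: residuals Receiver 1 76.8, Receiver 2 91.5, Receiver 3 52.5 → max 91.5 km
Location 4: residuals Receiver 1 35.6, Receiver 2 10.6, Receiver 3 6.4 → max 35.6 km
Location 5: residuals Receiver 1 4.9, Receiver 2 43.3, Receiver 3 56.5 → max 56.5 km
Only Location 1 has all residuals ≈ 0.

Location 1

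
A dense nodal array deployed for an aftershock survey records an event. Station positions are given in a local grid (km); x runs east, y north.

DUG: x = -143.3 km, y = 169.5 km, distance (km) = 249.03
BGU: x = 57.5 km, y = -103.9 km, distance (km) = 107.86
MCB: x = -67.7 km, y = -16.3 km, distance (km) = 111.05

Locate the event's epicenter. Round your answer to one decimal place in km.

x ≈ 41.7 km, y ≈ 2.8 km

Circle about each station: (x + 143.3)² + (y − 169.5)² = 249.03²; (x − 57.5)² + (y + 103.9)² = 107.86²; (x + 67.7)² + (y + 16.3)² = 111.05².
Subtracting pairs of circle equations eliminates x²+y² and gives linear equations (the radical axes):
401.6 x − 546.8 y = 15218.48
151.2 x − 371.6 y = 5267.68
Solving the 2×2 system: x ≈ 41.7, y ≈ 2.8 km.
Check against DUG (with the unrounded x, y): √((x + 143.3)²+(y − 169.5)²) = 249.03 ≈ 249.03 km. ✓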